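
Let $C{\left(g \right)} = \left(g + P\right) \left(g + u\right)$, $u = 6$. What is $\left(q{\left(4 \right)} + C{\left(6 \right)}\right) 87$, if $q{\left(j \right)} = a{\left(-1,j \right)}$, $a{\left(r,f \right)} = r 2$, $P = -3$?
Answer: $2958$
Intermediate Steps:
$a{\left(r,f \right)} = 2 r$
$q{\left(j \right)} = -2$ ($q{\left(j \right)} = 2 \left(-1\right) = -2$)
$C{\left(g \right)} = \left(-3 + g\right) \left(6 + g\right)$ ($C{\left(g \right)} = \left(g - 3\right) \left(g + 6\right) = \left(-3 + g\right) \left(6 + g\right)$)
$\left(q{\left(4 \right)} + C{\left(6 \right)}\right) 87 = \left(-2 + \left(-18 + 6^{2} + 3 \cdot 6\right)\right) 87 = \left(-2 + \left(-18 + 36 + 18\right)\right) 87 = \left(-2 + 36\right) 87 = 34 \cdot 87 = 2958$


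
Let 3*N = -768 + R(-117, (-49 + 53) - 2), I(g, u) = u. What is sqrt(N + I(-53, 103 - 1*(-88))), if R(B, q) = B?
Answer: 2*I*sqrt(26) ≈ 10.198*I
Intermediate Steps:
N = -295 (N = (-768 - 117)/3 = (1/3)*(-885) = -295)
sqrt(N + I(-53, 103 - 1*(-88))) = sqrt(-295 + (103 - 1*(-88))) = sqrt(-295 + (103 + 88)) = sqrt(-295 + 191) = sqrt(-104) = 2*I*sqrt(26)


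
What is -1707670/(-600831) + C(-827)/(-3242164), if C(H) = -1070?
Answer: 2768594543525/973996319142 ≈ 2.8425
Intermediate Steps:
-1707670/(-600831) + C(-827)/(-3242164) = -1707670/(-600831) - 1070/(-3242164) = -1707670*(-1/600831) - 1070*(-1/3242164) = 1707670/600831 + 535/1621082 = 2768594543525/973996319142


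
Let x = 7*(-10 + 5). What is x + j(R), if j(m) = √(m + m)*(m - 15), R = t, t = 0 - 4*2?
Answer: -35 - 92*I ≈ -35.0 - 92.0*I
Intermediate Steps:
t = -8 (t = 0 - 8 = -8)
R = -8
j(m) = √2*√m*(-15 + m) (j(m) = √(2*m)*(-15 + m) = (√2*√m)*(-15 + m) = √2*√m*(-15 + m))
x = -35 (x = 7*(-5) = -35)
x + j(R) = -35 + √2*√(-8)*(-15 - 8) = -35 + √2*(2*I*√2)*(-23) = -35 - 92*I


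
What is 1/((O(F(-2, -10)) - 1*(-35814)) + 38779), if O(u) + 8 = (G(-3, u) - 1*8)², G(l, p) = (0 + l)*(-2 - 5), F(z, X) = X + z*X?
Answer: 1/74754 ≈ 1.3377e-5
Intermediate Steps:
F(z, X) = X + X*z
G(l, p) = -7*l (G(l, p) = l*(-7) = -7*l)
O(u) = 161 (O(u) = -8 + (-7*(-3) - 1*8)² = -8 + (21 - 8)² = -8 + 13² = -8 + 169 = 161)
1/((O(F(-2, -10)) - 1*(-35814)) + 38779) = 1/((161 - 1*(-35814)) + 38779) = 1/((161 + 35814) + 38779) = 1/(35975 + 38779) = 1/74754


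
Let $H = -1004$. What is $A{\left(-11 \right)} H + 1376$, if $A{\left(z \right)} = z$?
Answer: $12420$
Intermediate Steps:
$A{\left(-11 \right)} H + 1376 = \left(-11\right) \left(-1004\right) + 1376 = 11044 + 1376 = 12420$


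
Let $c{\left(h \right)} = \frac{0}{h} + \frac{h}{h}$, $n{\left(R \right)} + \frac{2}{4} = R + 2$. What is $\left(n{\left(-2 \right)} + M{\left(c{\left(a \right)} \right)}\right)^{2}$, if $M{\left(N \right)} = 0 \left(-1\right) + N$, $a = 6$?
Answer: $\frac{1}{4} \approx 0.25$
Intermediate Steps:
$n{\left(R \right)} = \frac{3}{2} + R$ ($n{\left(R \right)} = - \frac{1}{2} + \left(R + 2\right) = - \frac{1}{2} + \left(2 + R\right) = \frac{3}{2} + R$)
$c{\left(h \right)} = 1$ ($c{\left(h \right)} = 0 + 1 = 1$)
$M{\left(N \right)} = N$ ($M{\left(N \right)} = 0 + N = N$)
$\left(n{\left(-2 \right)} + M{\left(c{\left(a \right)} \right)}\right)^{2} = \left(\left(\frac{3}{2} - 2\right) + 1\right)^{2} = \left(- \frac{1}{2} + 1\right)^{2} = \left(\frac{1}{2}\right)^{2} = \frac{1}{4}$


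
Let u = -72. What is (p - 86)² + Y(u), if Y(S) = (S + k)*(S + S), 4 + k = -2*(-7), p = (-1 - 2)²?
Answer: 14857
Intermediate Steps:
p = 9 (p = (-3)² = 9)
k = 10 (k = -4 - 2*(-7) = -4 + 14 = 10)
Y(S) = 2*S*(10 + S) (Y(S) = (S + 10)*(S + S) = (10 + S)*(2*S) = 2*S*(10 + S))
(p - 86)² + Y(u) = (9 - 86)² + 2*(-72)*(10 - 72) = (-77)² + 2*(-72)*(-62) = 5929 + 8928 = 14857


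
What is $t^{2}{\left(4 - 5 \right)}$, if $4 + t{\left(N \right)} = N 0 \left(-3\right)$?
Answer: $16$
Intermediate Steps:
$t{\left(N \right)} = -4$ ($t{\left(N \right)} = -4 + N 0 \left(-3\right) = -4 + 0 \left(-3\right) = -4 + 0 = -4$)
$t^{2}{\left(4 - 5 \right)} = \left(-4\right)^{2} = 16$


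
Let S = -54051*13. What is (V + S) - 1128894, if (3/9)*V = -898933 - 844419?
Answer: -7061613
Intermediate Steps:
V = -5230056 (V = 3*(-898933 - 844419) = 3*(-1743352) = -5230056)
S = -702663
(V + S) - 1128894 = (-5230056 - 702663) - 1128894 = -5932719 - 1128894 = -7061613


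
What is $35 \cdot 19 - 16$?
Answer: $649$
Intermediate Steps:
$35 \cdot 19 - 16 = 665 - 16 = 649$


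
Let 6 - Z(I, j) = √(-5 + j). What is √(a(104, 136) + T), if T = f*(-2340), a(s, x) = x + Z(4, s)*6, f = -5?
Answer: √(11872 - 18*√11) ≈ 108.68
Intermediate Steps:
Z(I, j) = 6 - √(-5 + j)
a(s, x) = 36 + x - 6*√(-5 + s) (a(s, x) = x + (6 - √(-5 + s))*6 = x + (36 - 6*√(-5 + s)) = 36 + x - 6*√(-5 + s))
T = 11700 (T = -5*(-2340) = 11700)
√(a(104, 136) + T) = √((36 + 136 - 6*√(-5 + 104)) + 11700) = √((36 + 136 - 18*√11) + 11700) = √((172 - 18*√11) + 11700) = √(11872 - 18*√11)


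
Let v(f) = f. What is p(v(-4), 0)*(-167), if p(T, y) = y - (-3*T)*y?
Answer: 0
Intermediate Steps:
p(T, y) = y + 3*T*y (p(T, y) = y - (-3)*T*y = y + 3*T*y)
p(v(-4), 0)*(-167) = (0*(1 + 3*(-4)))*(-167) = (0*(1 - 12))*(-167) = (0*(-11))*(-167) = 0*(-167) = 0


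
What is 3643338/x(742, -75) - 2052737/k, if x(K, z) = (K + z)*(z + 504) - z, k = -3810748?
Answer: 2411895545915/181784111844 ≈ 13.268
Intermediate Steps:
x(K, z) = -z + (504 + z)*(K + z) (x(K, z) = (K + z)*(504 + z) - z = (504 + z)*(K + z) - z = -z + (504 + z)*(K + z))
3643338/x(742, -75) - 2052737/k = 3643338/((-75)² + 503*(-75) + 504*742 + 742*(-75)) - 2052737/(-3810748) = 3643338/(5625 - 37725 + 373968 - 55650) - 2052737*(-1/3810748) = 3643338/286218 + 2052737/3810748 = 3643338*(1/286218) + 2052737/3810748 = 607223/47703 + 2052737/3810748 = 2411895545915/181784111844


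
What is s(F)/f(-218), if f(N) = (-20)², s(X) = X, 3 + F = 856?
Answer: 853/400 ≈ 2.1325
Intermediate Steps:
F = 853 (F = -3 + 856 = 853)
f(N) = 400
s(F)/f(-218) = 853/400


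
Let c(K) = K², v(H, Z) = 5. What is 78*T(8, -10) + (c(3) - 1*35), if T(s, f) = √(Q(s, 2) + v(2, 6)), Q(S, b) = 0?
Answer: -26 + 78*√5 ≈ 148.41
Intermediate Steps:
T(s, f) = √5 (T(s, f) = √(0 + 5) = √5)
78*T(8, -10) + (c(3) - 1*35) = 78*√5 + (3² - 1*35) = 78*√5 + (9 - 35) = 78*√5 - 26 = -26 + 78*√5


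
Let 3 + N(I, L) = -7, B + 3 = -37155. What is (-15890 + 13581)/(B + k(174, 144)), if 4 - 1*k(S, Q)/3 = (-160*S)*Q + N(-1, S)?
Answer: -2309/11989764 ≈ -0.00019258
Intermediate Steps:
B = -37158 (B = -3 - 37155 = -37158)
N(I, L) = -10 (N(I, L) = -3 - 7 = -10)
k(S, Q) = 42 + 480*Q*S (k(S, Q) = 12 - 3*((-160*S)*Q - 10) = 12 - 3*(-160*Q*S - 10) = 12 - 3*(-10 - 160*Q*S) = 12 + (30 + 480*Q*S) = 42 + 480*Q*S)
(-15890 + 13581)/(B + k(174, 144)) = (-15890 + 13581)/(-37158 + (42 + 480*144*174)) = -2309/(-37158 + (42 + 12026880)) = -2309/(-37158 + 12026922) = -2309/11989764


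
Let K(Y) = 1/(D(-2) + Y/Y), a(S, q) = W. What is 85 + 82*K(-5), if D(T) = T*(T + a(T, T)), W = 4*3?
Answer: 1533/19 ≈ 80.684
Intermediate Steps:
W = 12
a(S, q) = 12
D(T) = T*(12 + T) (D(T) = T*(T + 12) = T*(12 + T))
K(Y) = -1/19 (K(Y) = 1/(-2*(12 - 2) + Y/Y) = 1/(-2*10 + 1) = 1/(-20 + 1) = 1/(-19) = -1/19)
85 + 82*K(-5) = 85 + 82*(-1/19) = 85 - 82/19 = 1533/19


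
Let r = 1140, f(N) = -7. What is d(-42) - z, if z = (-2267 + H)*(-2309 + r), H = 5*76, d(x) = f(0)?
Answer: -2205910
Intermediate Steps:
d(x) = -7
H = 380
z = 2205903 (z = (-2267 + 380)*(-2309 + 1140) = -1887*(-1169) = 2205903)
d(-42) - z = -7 - 1*2205903 = -7 - 2205903 = -2205910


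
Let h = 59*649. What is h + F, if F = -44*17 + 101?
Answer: 37644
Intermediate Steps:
h = 38291
F = -647 (F = -748 + 101 = -647)
h + F = 38291 - 647 = 37644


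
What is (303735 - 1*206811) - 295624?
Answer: -198700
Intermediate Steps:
(303735 - 1*206811) - 295624 = (303735 - 206811) - 295624 = 96924 - 295624 = -198700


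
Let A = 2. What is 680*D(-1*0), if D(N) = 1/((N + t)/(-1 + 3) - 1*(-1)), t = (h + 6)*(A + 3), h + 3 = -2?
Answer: 1360/7 ≈ 194.29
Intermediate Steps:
h = -5 (h = -3 - 2 = -5)
t = 5 (t = (-5 + 6)*(2 + 3) = 1*5 = 5)
D(N) = 1/(7/2 + N/2) (D(N) = 1/((N + 5)/(-1 + 3) - 1*(-1)) = 1/((5 + N)/2 + 1) = 1/((5 + N)*(½) + 1) = 1/((5/2 + N/2) + 1) = 1/(7/2 + N/2))
680*D(-1*0) = 680*(2/(7 - 1*0)) = 680*(2/(7 + 0)) = 680*(2/7) = 1360/7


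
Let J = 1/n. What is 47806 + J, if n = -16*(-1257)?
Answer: 961474273/20112 ≈ 47806.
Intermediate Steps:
n = 20112
J = 1/20112 ≈ 4.9722e-5
47806 + J = 47806 + 1/20112 = 961474273/20112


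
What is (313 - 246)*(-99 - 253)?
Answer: -23584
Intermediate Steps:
(313 - 246)*(-99 - 253) = 67*(-352) = -23584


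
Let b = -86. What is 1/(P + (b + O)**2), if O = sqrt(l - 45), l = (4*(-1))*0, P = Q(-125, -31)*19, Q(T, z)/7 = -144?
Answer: I/(-11801*I + 516*sqrt(5)) ≈ -8.3936e-5 + 8.2066e-6*I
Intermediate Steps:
Q(T, z) = -1008 (Q(T, z) = 7*(-144) = -1008)
P = -19152 (P = -1008*19 = -19152)
l = 0 (l = -4*0 = 0)
O = 3*I*sqrt(5) (O = sqrt(0 - 45) = sqrt(-45) = 3*I*sqrt(5) ≈ 6.7082*I)
1/(P + (b + O)**2) = 1/(-19152 + (-86 + 3*I*sqrt(5))**2)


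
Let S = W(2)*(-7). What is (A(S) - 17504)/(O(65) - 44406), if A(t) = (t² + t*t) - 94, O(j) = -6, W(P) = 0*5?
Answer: 2933/7402 ≈ 0.39624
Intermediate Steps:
W(P) = 0
S = 0 (S = 0*(-7) = 0)
A(t) = -94 + 2*t² (A(t) = (t² + t²) - 94 = 2*t² - 94 = -94 + 2*t²)
(A(S) - 17504)/(O(65) - 44406) = ((-94 + 2*0²) - 17504)/(-6 - 44406) = ((-94 + 2*0) - 17504)/(-44412) = ((-94 + 0) - 17504)*(-1/44412) = (-94 - 17504)*(-1/44412) = -17598*(-1/44412) = 2933/7402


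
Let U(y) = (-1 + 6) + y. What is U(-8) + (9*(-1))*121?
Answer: -1092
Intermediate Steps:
U(y) = 5 + y
U(-8) + (9*(-1))*121 = (5 - 8) + (9*(-1))*121 = -3 - 9*121 = -3 - 1089 = -1092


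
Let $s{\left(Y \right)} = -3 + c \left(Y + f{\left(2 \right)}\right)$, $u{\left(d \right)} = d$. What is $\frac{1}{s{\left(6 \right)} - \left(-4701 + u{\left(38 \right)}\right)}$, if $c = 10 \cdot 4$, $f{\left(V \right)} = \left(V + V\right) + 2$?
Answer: $\frac{1}{5140} \approx 0.00019455$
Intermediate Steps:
$f{\left(V \right)} = 2 + 2 V$ ($f{\left(V \right)} = 2 V + 2 = 2 + 2 V$)
$c = 40$
$s{\left(Y \right)} = 237 + 40 Y$ ($s{\left(Y \right)} = -3 + 40 \left(Y + \left(2 + 2 \cdot 2\right)\right) = -3 + 40 \left(Y + \left(2 + 4\right)\right) = -3 + 40 \left(Y + 6\right) = -3 + 40 \left(6 + Y\right) = -3 + \left(240 + 40 Y\right) = 237 + 40 Y$)
$\frac{1}{s{\left(6 \right)} - \left(-4701 + u{\left(38 \right)}\right)} = \frac{1}{\left(237 + 40 \cdot 6\right) + \left(4701 - 38\right)} = \frac{1}{\left(237 + 240\right) + \left(4701 - 38\right)} = \frac{1}{477 + 4663} = \frac{1}{5140}$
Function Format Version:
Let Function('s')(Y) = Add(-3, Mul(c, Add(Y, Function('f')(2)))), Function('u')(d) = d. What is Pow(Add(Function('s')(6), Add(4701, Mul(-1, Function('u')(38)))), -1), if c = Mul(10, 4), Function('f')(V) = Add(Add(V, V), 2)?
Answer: Rational(1, 5140) ≈ 0.00019455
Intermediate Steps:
Function('f')(V) = Add(2, Mul(2, V)) (Function('f')(V) = Add(Mul(2, V), 2) = Add(2, Mul(2, V)))
c = 40
Function('s')(Y) = Add(237, Mul(40, Y)) (Function('s')(Y) = Add(-3, Mul(40, Add(Y, Add(2, Mul(2, 2))))) = Add(-3, Mul(40, Add(Y, Add(2, 4)))) = Add(-3, Mul(40, Add(Y, 6))) = Add(-3, Mul(40, Add(6, Y))) = Add(-3, Add(240, Mul(40, Y))) = Add(237, Mul(40, Y)))
Pow(Add(Function('s')(6), Add(4701, Mul(-1, Function('u')(38)))), -1) = Pow(Add(Add(237, Mul(40, 6)), Add(4701, Mul(-1, 38))), -1) = Pow(Add(Add(237, 240), Add(4701, -38)), -1) = Pow(Add(477, 4663), -1) = Pow(5140, -1) = Rational(1, 5140)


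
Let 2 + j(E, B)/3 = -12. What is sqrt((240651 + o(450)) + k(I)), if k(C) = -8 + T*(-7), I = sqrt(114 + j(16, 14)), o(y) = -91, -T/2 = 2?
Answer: 2*sqrt(60145) ≈ 490.49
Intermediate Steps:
T = -4 (T = -2*2 = -4)
j(E, B) = -42 (j(E, B) = -6 + 3*(-12) = -6 - 36 = -42)
I = 6*sqrt(2) (I = sqrt(114 - 42) = sqrt(72) = 6*sqrt(2) ≈ 8.4853)
k(C) = 20 (k(C) = -8 - 4*(-7) = -8 + 28 = 20)
sqrt((240651 + o(450)) + k(I)) = sqrt((240651 - 91) + 20) = sqrt(240560 + 20) = sqrt(240580) = 2*sqrt(60145)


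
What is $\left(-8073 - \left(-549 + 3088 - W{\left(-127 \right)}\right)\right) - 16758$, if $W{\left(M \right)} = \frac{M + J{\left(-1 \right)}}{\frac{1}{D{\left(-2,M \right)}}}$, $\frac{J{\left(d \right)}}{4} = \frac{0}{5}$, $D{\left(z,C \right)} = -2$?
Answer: $-27116$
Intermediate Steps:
$J{\left(d \right)} = 0$ ($J{\left(d \right)} = 4 \cdot \frac{0}{5} = 4 \cdot 0 \cdot \frac{1}{5} = 4 \cdot 0 = 0$)
$W{\left(M \right)} = - 2 M$ ($W{\left(M \right)} = \frac{M + 0}{\frac{1}{-2}} = \frac{M}{- \frac{1}{2}} = - 2 M$)
$\left(-8073 - \left(-549 + 3088 - W{\left(-127 \right)}\right)\right) - 16758 = \left(-8073 - \left(-803 + 3088\right)\right) - 16758 = \left(-8073 + \left(254 - \left(-549 + 3088\right)\right)\right) - 16758 = \left(-8073 + \left(254 - 2539\right)\right) - 16758 = \left(-8073 - 2285\right) - 16758 = -10358 - 16758 = -27116$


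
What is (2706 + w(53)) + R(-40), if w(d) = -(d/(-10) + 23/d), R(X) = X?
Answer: 1415559/530 ≈ 2670.9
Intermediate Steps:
w(d) = -23/d + d/10 (w(d) = -(d*(-⅒) + 23/d) = -(-d/10 + 23/d) = -(23/d - d/10) = -23/d + d/10)
(2706 + w(53)) + R(-40) = (2706 + (-23/53 + (⅒)*53)) - 40 = (2706 + (-23*1/53 + 53/10)) - 40 = (2706 + (-23/53 + 53/10)) - 40 = (2706 + 2579/530) - 40 = 1436759/530 - 40 = 1415559/530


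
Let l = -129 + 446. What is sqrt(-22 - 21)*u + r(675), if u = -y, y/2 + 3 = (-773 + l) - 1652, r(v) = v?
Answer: 675 + 4222*I*sqrt(43) ≈ 675.0 + 27686.0*I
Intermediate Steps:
l = 317
y = -4222 (y = -6 + 2*((-773 + 317) - 1652) = -6 + 2*(-456 - 1652) = -6 + 2*(-2108) = -6 - 4216 = -4222)
u = 4222 (u = -1*(-4222) = 4222)
sqrt(-22 - 21)*u + r(675) = sqrt(-22 - 21)*4222 + 675 = sqrt(-43)*4222 + 675 = (I*sqrt(43))*4222 + 675 = 4222*I*sqrt(43) + 675 = 675 + 4222*I*sqrt(43)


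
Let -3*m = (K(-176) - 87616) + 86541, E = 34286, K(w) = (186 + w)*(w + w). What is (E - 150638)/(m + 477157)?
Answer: -174528/718033 ≈ -0.24306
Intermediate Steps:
K(w) = 2*w*(186 + w) (K(w) = (186 + w)*(2*w) = 2*w*(186 + w))
m = 4595/3 (m = -((2*(-176)*(186 - 176) - 87616) + 86541)/3 = -((2*(-176)*10 - 87616) + 86541)/3 = -((-3520 - 87616) + 86541)/3 = -(-91136 + 86541)/3 = -⅓*(-4595) = 4595/3 ≈ 1531.7)
(E - 150638)/(m + 477157) = (34286 - 150638)/(4595/3 + 477157) = -116352/1436066/3 = -116352*3/1436066 = -174528/718033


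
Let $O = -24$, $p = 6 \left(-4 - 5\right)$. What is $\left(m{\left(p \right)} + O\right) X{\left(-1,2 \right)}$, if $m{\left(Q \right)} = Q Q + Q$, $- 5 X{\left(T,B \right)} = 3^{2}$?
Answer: $- \frac{25542}{5} \approx -5108.4$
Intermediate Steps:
$X{\left(T,B \right)} = - \frac{9}{5}$ ($X{\left(T,B \right)} = - \frac{3^{2}}{5} = \left(- \frac{1}{5}\right) 9 = - \frac{9}{5}$)
$p = -54$ ($p = 6 \left(-9\right) = -54$)
$m{\left(Q \right)} = Q + Q^{2}$ ($m{\left(Q \right)} = Q^{2} + Q = Q + Q^{2}$)
$\left(m{\left(p \right)} + O\right) X{\left(-1,2 \right)} = \left(- 54 \left(1 - 54\right) - 24\right) \left(- \frac{9}{5}\right) = \left(\left(-54\right) \left(-53\right) - 24\right) \left(- \frac{9}{5}\right) = \left(2862 - 24\right) \left(- \frac{9}{5}\right) = 2838 \left(- \frac{9}{5}\right) = - \frac{25542}{5}$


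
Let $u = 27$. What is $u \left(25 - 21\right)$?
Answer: $108$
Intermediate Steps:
$u \left(25 - 21\right) = 27 \left(25 - 21\right) = 27 \cdot 4 = 108$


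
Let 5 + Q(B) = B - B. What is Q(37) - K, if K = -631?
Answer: 626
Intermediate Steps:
Q(B) = -5 (Q(B) = -5 + (B - B) = -5 + 0 = -5)
Q(37) - K = -5 - 1*(-631) = -5 + 631 = 626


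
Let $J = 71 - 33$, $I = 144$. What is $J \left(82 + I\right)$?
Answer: $8588$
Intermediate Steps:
$J = 38$ ($J = 71 - 33 = 38$)
$J \left(82 + I\right) = 38 \left(82 + 144\right) = 38 \cdot 226 = 8588$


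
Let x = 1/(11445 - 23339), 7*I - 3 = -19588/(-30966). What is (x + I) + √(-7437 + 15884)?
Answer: 668845861/1289083614 + √8447 ≈ 92.426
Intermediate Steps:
I = 56243/108381 (I = 3/7 + (-19588/(-30966))/7 = 3/7 + (-19588*(-1/30966))/7 = 3/7 + (⅐)*(9794/15483) = 3/7 + 9794/108381 = 56243/108381 ≈ 0.51894)
x = -1/11894 (x = 1/(-11894) = -1/11894 ≈ -8.4076e-5)
(x + I) + √(-7437 + 15884) = (-1/11894 + 56243/108381) + √(-7437 + 15884) = 668845861/1289083614 + √8447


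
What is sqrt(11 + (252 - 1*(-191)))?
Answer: sqrt(454) ≈ 21.307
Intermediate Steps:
sqrt(11 + (252 - 1*(-191))) = sqrt(11 + (252 + 191)) = sqrt(11 + 443) = sqrt(454)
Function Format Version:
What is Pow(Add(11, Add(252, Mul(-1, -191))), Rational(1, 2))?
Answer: Pow(454, Rational(1, 2)) ≈ 21.307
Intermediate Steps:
Pow(Add(11, Add(252, Mul(-1, -191))), Rational(1, 2)) = Pow(Add(11, Add(252, 191)), Rational(1, 2)) = Pow(Add(11, 443), Rational(1, 2)) = Pow(454, Rational(1, 2))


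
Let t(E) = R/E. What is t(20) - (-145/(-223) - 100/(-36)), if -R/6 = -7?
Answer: -26653/20070 ≈ -1.3280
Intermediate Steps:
R = 42 (R = -6*(-7) = 42)
t(E) = 42/E
t(20) - (-145/(-223) - 100/(-36)) = 42/20 - (-145/(-223) - 100/(-36)) = 42*(1/20) - (-145*(-1/223) - 100*(-1/36)) = 21/10 - (145/223 + 25/9) = 21/10 - 1*6880/2007 = 21/10 - 6880/2007 = -26653/20070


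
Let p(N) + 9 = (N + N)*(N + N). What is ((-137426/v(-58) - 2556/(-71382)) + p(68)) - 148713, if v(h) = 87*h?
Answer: -3908062122247/30016131 ≈ -1.3020e+5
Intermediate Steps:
p(N) = -9 + 4*N**2 (p(N) = -9 + (N + N)*(N + N) = -9 + (2*N)*(2*N) = -9 + 4*N**2)
((-137426/v(-58) - 2556/(-71382)) + p(68)) - 148713 = ((-137426/(87*(-58)) - 2556/(-71382)) + (-9 + 4*68**2)) - 148713 = ((-137426/(-5046) - 2556*(-1/71382)) + (-9 + 4*4624)) - 148713 = ((-137426*(-1/5046) + 426/11897) + (-9 + 18496)) - 148713 = ((68713/2523 + 426/11897) + 18487) - 148713 = (818553359/30016131 + 18487) - 148713 = 555726767156/30016131 - 148713 = -3908062122247/30016131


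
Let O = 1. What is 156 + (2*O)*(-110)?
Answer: -64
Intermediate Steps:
156 + (2*O)*(-110) = 156 + (2*1)*(-110) = 156 + 2*(-110) = 156 - 220 = -64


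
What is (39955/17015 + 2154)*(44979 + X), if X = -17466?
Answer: 201891852189/3403 ≈ 5.9328e+7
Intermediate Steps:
(39955/17015 + 2154)*(44979 + X) = (39955/17015 + 2154)*(44979 - 17466) = (39955*(1/17015) + 2154)*27513 = (7991/3403 + 2154)*27513 = (7338053/3403)*27513 = 201891852189/3403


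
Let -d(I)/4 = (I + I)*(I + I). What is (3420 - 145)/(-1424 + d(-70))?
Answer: -3275/79824 ≈ -0.041028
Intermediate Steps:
d(I) = -16*I**2 (d(I) = -4*(I + I)*(I + I) = -4*2*I*2*I = -16*I**2)
(3420 - 145)/(-1424 + d(-70)) = (3420 - 145)/(-1424 - 16*(-70)**2) = 3275/(-1424 - 16*4900) = 3275/(-1424 - 78400) = 3275/(-79824) = 3275*(-1/79824) = -3275/79824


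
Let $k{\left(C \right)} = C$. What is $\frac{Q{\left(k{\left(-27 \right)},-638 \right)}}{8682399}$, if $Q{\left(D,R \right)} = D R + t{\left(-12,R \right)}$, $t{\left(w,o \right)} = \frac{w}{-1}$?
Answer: $\frac{5746}{2894133} \approx 0.0019854$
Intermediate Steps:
$t{\left(w,o \right)} = - w$ ($t{\left(w,o \right)} = w \left(-1\right) = - w$)
$Q{\left(D,R \right)} = 12 + D R$ ($Q{\left(D,R \right)} = D R - -12 = D R + 12 = 12 + D R$)
$\frac{Q{\left(k{\left(-27 \right)},-638 \right)}}{8682399} = \frac{12 - -17226}{8682399} = \left(12 + 17226\right) \frac{1}{8682399} = 17238 \cdot \frac{1}{8682399} = \frac{5746}{2894133}$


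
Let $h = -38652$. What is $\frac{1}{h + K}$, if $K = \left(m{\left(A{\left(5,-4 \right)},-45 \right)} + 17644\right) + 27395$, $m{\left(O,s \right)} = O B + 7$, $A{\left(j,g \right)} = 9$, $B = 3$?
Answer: $\frac{1}{6421} \approx 0.00015574$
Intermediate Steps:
$m{\left(O,s \right)} = 7 + 3 O$ ($m{\left(O,s \right)} = O 3 + 7 = 3 O + 7 = 7 + 3 O$)
$K = 45073$ ($K = \left(\left(7 + 3 \cdot 9\right) + 17644\right) + 27395 = \left(\left(7 + 27\right) + 17644\right) + 27395 = \left(34 + 17644\right) + 27395 = 17678 + 27395 = 45073$)
$\frac{1}{h + K} = \frac{1}{-38652 + 45073} = \frac{1}{6421}$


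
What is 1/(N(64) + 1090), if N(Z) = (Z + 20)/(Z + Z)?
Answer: 32/34901 ≈ 0.00091688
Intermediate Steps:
N(Z) = (20 + Z)/(2*Z) (N(Z) = (20 + Z)/((2*Z)) = (20 + Z)*(1/(2*Z)) = (20 + Z)/(2*Z))
1/(N(64) + 1090) = 1/((½)*(20 + 64)/64 + 1090) = 1/((½)*(1/64)*84 + 1090) = 1/(21/32 + 1090) = 1/(34901/32) = 32/34901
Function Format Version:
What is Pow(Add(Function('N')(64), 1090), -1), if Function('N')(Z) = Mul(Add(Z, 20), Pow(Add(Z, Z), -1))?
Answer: Rational(32, 34901) ≈ 0.00091688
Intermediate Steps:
Function('N')(Z) = Mul(Rational(1, 2), Pow(Z, -1), Add(20, Z)) (Function('N')(Z) = Mul(Add(20, Z), Pow(Mul(2, Z), -1)) = Mul(Add(20, Z), Mul(Rational(1, 2), Pow(Z, -1))) = Mul(Rational(1, 2), Pow(Z, -1), Add(20, Z)))
Pow(Add(Function('N')(64), 1090), -1) = Pow(Add(Mul(Rational(1, 2), Pow(64, -1), Add(20, 64)), 1090), -1) = Pow(Add(Mul(Rational(1, 2), Rational(1, 64), 84), 1090), -1) = Pow(Add(Rational(21, 32), 1090), -1) = Pow(Rational(34901, 32), -1) = Rational(32, 34901)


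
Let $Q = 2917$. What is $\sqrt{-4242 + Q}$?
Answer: $5 i \sqrt{53} \approx 36.401 i$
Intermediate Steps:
$\sqrt{-4242 + Q} = \sqrt{-4242 + 2917} = \sqrt{-1325} = 5 i \sqrt{53}$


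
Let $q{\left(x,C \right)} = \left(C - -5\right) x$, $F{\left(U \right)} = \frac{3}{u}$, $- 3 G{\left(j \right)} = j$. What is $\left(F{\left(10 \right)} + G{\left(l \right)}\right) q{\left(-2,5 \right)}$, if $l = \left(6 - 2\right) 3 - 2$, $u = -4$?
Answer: $\frac{245}{3} \approx 81.667$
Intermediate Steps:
$l = 10$ ($l = 4 \cdot 3 - 2 = 12 - 2 = 10$)
$G{\left(j \right)} = - \frac{j}{3}$
$F{\left(U \right)} = - \frac{3}{4}$ ($F{\left(U \right)} = \frac{3}{-4} = 3 \left(- \frac{1}{4}\right) = - \frac{3}{4}$)
$q{\left(x,C \right)} = x \left(5 + C\right)$ ($q{\left(x,C \right)} = \left(C + 5\right) x = \left(5 + C\right) x = x \left(5 + C\right)$)
$\left(F{\left(10 \right)} + G{\left(l \right)}\right) q{\left(-2,5 \right)} = \left(- \frac{3}{4} - \frac{10}{3}\right) \left(- 2 \left(5 + 5\right)\right) = \left(- \frac{3}{4} - \frac{10}{3}\right) \left(\left(-2\right) 10\right) = \left(- \frac{49}{12}\right) \left(-20\right) = \frac{245}{3}$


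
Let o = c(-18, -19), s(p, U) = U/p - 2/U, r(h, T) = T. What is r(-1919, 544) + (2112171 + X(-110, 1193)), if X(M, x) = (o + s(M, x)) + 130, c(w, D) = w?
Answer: 277264863741/131230 ≈ 2.1128e+6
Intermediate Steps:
s(p, U) = -2/U + U/p
o = -18
X(M, x) = 112 - 2/x + x/M (X(M, x) = (-18 + (-2/x + x/M)) + 130 = (-18 - 2/x + x/M) + 130 = 112 - 2/x + x/M)
r(-1919, 544) + (2112171 + X(-110, 1193)) = 544 + (2112171 + (112 - 2/1193 + 1193/(-110))) = 544 + (2112171 + (112 - 2*1/1193 + 1193*(-1/110))) = 544 + (2112171 + (112 - 2/1193 - 1193/110)) = 544 + (2112171 + 13274291/131230) = 544 + 277193474621/131230 = 277264863741/131230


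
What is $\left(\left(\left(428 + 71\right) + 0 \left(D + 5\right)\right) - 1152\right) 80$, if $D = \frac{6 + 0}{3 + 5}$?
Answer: $-52240$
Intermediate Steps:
$D = \frac{3}{4}$ ($D = \frac{6}{8} = 6 \cdot \frac{1}{8} = \frac{3}{4} \approx 0.75$)
$\left(\left(\left(428 + 71\right) + 0 \left(D + 5\right)\right) - 1152\right) 80 = \left(\left(\left(428 + 71\right) + 0 \left(\frac{3}{4} + 5\right)\right) - 1152\right) 80 = \left(\left(499 + 0 \cdot \frac{23}{4}\right) - 1152\right) 80 = \left(\left(499 + 0\right) - 1152\right) 80 = \left(499 - 1152\right) 80 = \left(-653\right) 80 = -52240$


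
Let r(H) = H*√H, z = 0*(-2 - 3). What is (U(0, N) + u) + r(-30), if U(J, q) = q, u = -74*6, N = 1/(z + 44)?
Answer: -19535/44 - 30*I*√30 ≈ -443.98 - 164.32*I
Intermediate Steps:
z = 0 (z = 0*(-5) = 0)
N = 1/44 (N = 1/(0 + 44) = 1/44 ≈ 0.022727)
u = -444
r(H) = H^(3/2)
(U(0, N) + u) + r(-30) = (1/44 - 444) + (-30)^(3/2) = -19535/44 - 30*I*√30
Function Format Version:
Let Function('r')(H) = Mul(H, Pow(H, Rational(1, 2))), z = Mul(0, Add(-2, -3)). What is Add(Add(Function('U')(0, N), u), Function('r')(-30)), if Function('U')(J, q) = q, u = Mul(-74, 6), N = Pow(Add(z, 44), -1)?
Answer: Add(Rational(-19535, 44), Mul(-30, I, Pow(30, Rational(1, 2)))) ≈ Add(-443.98, Mul(-164.32, I))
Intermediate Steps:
z = 0 (z = Mul(0, -5) = 0)
N = Rational(1, 44) (N = Pow(Add(0, 44), -1) = Pow(44, -1) = Rational(1, 44) ≈ 0.022727)
u = -444
Function('r')(H) = Pow(H, Rational(3, 2))
Add(Add(Function('U')(0, N), u), Function('r')(-30)) = Add(Add(Rational(1, 44), -444), Pow(-30, Rational(3, 2))) = Add(Rational(-19535, 44), Mul(-30, I, Pow(30, Rational(1, 2))))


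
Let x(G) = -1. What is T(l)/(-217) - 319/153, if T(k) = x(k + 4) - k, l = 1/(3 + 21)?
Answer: -552509/265608 ≈ -2.0802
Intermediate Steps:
l = 1/24 ≈ 0.041667
T(k) = -1 - k
T(l)/(-217) - 319/153 = (-1 - 1*1/24)/(-217) - 319/153 = (-1 - 1/24)*(-1/217) - 319*1/153 = -25/24*(-1/217) - 319/153 = 25/5208 - 319/153 = -552509/265608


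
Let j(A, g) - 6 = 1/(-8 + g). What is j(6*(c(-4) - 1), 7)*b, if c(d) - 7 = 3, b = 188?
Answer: 940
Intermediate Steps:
c(d) = 10 (c(d) = 7 + 3 = 10)
j(A, g) = 6 + 1/(-8 + g)
j(6*(c(-4) - 1), 7)*b = ((-47 + 6*7)/(-8 + 7))*188 = ((-47 + 42)/(-1))*188 = -1*(-5)*188 = 5*188 = 940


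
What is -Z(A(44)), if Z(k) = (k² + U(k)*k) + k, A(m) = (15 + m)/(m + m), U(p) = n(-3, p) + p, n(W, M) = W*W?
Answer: -29441/3872 ≈ -7.6036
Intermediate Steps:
n(W, M) = W²
U(p) = 9 + p (U(p) = (-3)² + p = 9 + p)
A(m) = (15 + m)/(2*m) (A(m) = (15 + m)/((2*m)) = (15 + m)*(1/(2*m)) = (15 + m)/(2*m))
Z(k) = k + k² + k*(9 + k) (Z(k) = (k² + (9 + k)*k) + k = (k² + k*(9 + k)) + k = k + k² + k*(9 + k))
-Z(A(44)) = -2*(½)*(15 + 44)/44*(5 + (½)*(15 + 44)/44) = -2*(½)*(1/44)*59*(5 + (½)*(1/44)*59) = -2*59*(5 + 59/88)/88 = -2*59*499/(88*88) = -1*29441/3872 = -29441/3872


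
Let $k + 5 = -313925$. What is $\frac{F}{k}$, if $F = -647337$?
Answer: $\frac{647337}{313930} \approx 2.062$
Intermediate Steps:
$k = -313930$ ($k = -5 - 313925 = -313930$)
$\frac{F}{k} = - \frac{647337}{-313930} = \left(-647337\right) \left(- \frac{1}{313930}\right) = \frac{647337}{313930}$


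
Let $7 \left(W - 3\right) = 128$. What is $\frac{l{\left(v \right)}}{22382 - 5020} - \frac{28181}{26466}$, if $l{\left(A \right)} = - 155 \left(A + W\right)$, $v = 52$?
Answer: $- \frac{1382348411}{804129711} \approx -1.7191$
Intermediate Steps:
$W = \frac{149}{7}$ ($W = 3 + \frac{1}{7} \cdot 128 = 3 + \frac{128}{7} = \frac{149}{7} \approx 21.286$)
$l{\left(A \right)} = - \frac{23095}{7} - 155 A$ ($l{\left(A \right)} = - 155 \left(A + \frac{149}{7}\right) = - 155 \left(\frac{149}{7} + A\right) = - \frac{23095}{7} - 155 A$)
$\frac{l{\left(v \right)}}{22382 - 5020} - \frac{28181}{26466} = \frac{- \frac{23095}{7} - 8060}{22382 - 5020} - \frac{28181}{26466} = \frac{- \frac{23095}{7} - 8060}{17362} - \frac{28181}{26466} = \left(- \frac{79515}{7}\right) \frac{1}{17362} - \frac{28181}{26466} = - \frac{79515}{121534} - \frac{28181}{26466} = - \frac{1382348411}{804129711}$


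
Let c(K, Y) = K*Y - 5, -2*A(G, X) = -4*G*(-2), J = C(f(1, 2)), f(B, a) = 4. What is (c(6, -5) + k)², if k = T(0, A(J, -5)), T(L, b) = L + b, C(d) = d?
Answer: 2601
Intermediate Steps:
J = 4
A(G, X) = -4*G (A(G, X) = -(-4*G)*(-2)/2 = -4*G)
k = -16 (k = 0 - 4*4 = 0 - 16 = -16)
c(K, Y) = -5 + K*Y
(c(6, -5) + k)² = ((-5 + 6*(-5)) - 16)² = ((-5 - 30) - 16)² = (-35 - 16)² = (-51)² = 2601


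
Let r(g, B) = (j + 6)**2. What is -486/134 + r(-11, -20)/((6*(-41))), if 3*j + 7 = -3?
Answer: -271145/74169 ≈ -3.6558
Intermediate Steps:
j = -10/3 (j = -7/3 + (1/3)*(-3) = -7/3 - 1 = -10/3 ≈ -3.3333)
r(g, B) = 64/9 (r(g, B) = (-10/3 + 6)**2 = (8/3)**2 = 64/9)
-486/134 + r(-11, -20)/((6*(-41))) = -486/134 + 64/(9*((6*(-41)))) = -486*1/134 + (64/9)/(-246) = -243/67 + (64/9)*(-1/246) = -243/67 - 32/1107 = -271145/74169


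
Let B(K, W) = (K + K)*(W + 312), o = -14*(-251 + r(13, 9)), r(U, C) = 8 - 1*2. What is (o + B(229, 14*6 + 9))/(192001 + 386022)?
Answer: 188920/578023 ≈ 0.32684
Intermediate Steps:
r(U, C) = 6 (r(U, C) = 8 - 2 = 6)
o = 3430 (o = -14*(-251 + 6) = -14*(-245) = 3430)
B(K, W) = 2*K*(312 + W) (B(K, W) = (2*K)*(312 + W) = 2*K*(312 + W))
(o + B(229, 14*6 + 9))/(192001 + 386022) = (3430 + 2*229*(312 + (14*6 + 9)))/(192001 + 386022) = (3430 + 2*229*(312 + (84 + 9)))/578023 = (3430 + 2*229*(312 + 93))*(1/578023) = (3430 + 2*229*405)*(1/578023) = (3430 + 185490)*(1/578023) = 188920*(1/578023) = 188920/578023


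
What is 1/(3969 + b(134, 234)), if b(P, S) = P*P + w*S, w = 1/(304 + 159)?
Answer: 463/10151509 ≈ 4.5609e-5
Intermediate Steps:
w = 1/463 ≈ 0.0021598
b(P, S) = P² + S/463 (b(P, S) = P*P + S/463 = P² + S/463)
1/(3969 + b(134, 234)) = 1/(3969 + (134² + (1/463)*234)) = 1/(3969 + (17956 + 234/463)) = 1/(3969 + 8313862/463) = 1/(10151509/463) = 463/10151509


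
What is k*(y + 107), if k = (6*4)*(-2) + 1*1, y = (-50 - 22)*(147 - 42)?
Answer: 350291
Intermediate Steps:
y = -7560 (y = -72*105 = -7560)
k = -47 (k = 24*(-2) + 1 = -48 + 1 = -47)
k*(y + 107) = -47*(-7560 + 107) = -47*(-7453) = 350291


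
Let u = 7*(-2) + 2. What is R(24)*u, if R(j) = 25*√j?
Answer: -600*√6 ≈ -1469.7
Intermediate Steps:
u = -12 (u = -14 + 2 = -12)
R(24)*u = (25*√24)*(-12) = (25*(2*√6))*(-12) = (50*√6)*(-12) = -600*√6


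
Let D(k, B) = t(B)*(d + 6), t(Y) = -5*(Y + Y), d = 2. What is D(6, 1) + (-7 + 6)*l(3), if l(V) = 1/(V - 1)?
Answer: -161/2 ≈ -80.500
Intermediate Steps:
t(Y) = -10*Y
D(k, B) = -80*B (D(k, B) = (-10*B)*(2 + 6) = -10*B*8 = -80*B)
l(V) = 1/(-1 + V)
D(6, 1) + (-7 + 6)*l(3) = -80*1 + (-7 + 6)/(-1 + 3) = -80 - 1/2 = -161/2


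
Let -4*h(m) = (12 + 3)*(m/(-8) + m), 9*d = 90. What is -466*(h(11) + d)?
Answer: 194555/16 ≈ 12160.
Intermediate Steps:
d = 10 (d = (⅑)*90 = 10)
h(m) = -105*m/32 (h(m) = -(12 + 3)*(m/(-8) + m)/4 = -15*(m*(-⅛) + m)/4 = -15*(-m/8 + m)/4 = -15*7*m/8/4 = -105*m/32)
-466*(h(11) + d) = -466*(-105/32*11 + 10) = -466*(-1155/32 + 10) = -466*(-835/32) = 194555/16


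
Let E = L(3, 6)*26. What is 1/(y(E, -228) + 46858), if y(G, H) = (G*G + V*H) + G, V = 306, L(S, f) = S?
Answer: -1/16748 ≈ -5.9709e-5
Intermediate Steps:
E = 78 (E = 3*26 = 78)
y(G, H) = G + G² + 306*H (y(G, H) = (G*G + 306*H) + G = (G² + 306*H) + G = G + G² + 306*H)
1/(y(E, -228) + 46858) = 1/((78 + 78² + 306*(-228)) + 46858) = 1/((78 + 6084 - 69768) + 46858) = 1/(-63606 + 46858) = 1/(-16748) = -1/16748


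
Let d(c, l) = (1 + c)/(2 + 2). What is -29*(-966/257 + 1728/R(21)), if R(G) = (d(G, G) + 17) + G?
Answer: -268050/257 ≈ -1043.0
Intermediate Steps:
d(c, l) = ¼ + c/4 (d(c, l) = (1 + c)/4 = (1 + c)*(¼) = ¼ + c/4)
R(G) = 69/4 + 5*G/4 (R(G) = ((¼ + G/4) + 17) + G = (69/4 + G/4) + G = 69/4 + 5*G/4)
-29*(-966/257 + 1728/R(21)) = -29*(-966/257 + 1728/(69/4 + (5/4)*21)) = -29*(-966*1/257 + 1728/(69/4 + 105/4)) = -29*(-966/257 + 1728/(87/2)) = -29*(-966/257 + 1728*(2/87)) = -29*(-966/257 + 1152/29) = -29*268050/7453 = -268050/257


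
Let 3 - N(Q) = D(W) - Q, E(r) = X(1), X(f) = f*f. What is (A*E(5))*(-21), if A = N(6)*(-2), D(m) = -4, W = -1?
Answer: 546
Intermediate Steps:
X(f) = f**2
E(r) = 1 (E(r) = 1**2 = 1)
N(Q) = 7 + Q (N(Q) = 3 - (-4 - Q) = 3 + (4 + Q) = 7 + Q)
A = -26 (A = (7 + 6)*(-2) = 13*(-2) = -26)
(A*E(5))*(-21) = -26*1*(-21) = -26*(-21) = 546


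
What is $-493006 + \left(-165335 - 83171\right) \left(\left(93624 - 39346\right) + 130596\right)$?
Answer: $-45942791250$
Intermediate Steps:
$-493006 + \left(-165335 - 83171\right) \left(\left(93624 - 39346\right) + 130596\right) = -493006 - 248506 \left(54278 + 130596\right) = -493006 - 45942298244 = -45942791250$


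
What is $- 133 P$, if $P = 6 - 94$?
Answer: $11704$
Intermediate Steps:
$P = -88$ ($P = 6 - 94 = -88$)
$- 133 P = \left(-133\right) \left(-88\right) = 11704$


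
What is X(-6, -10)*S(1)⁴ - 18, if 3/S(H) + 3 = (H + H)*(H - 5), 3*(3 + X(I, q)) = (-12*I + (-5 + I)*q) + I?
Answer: -259029/14641 ≈ -17.692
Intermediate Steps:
X(I, q) = -3 - 11*I/3 + q*(-5 + I)/3 (X(I, q) = -3 + ((-12*I + (-5 + I)*q) + I)/3 = -3 + ((-12*I + q*(-5 + I)) + I)/3 = -3 + (-11*I + q*(-5 + I))/3 = -3 + (-11*I/3 + q*(-5 + I)/3) = -3 - 11*I/3 + q*(-5 + I)/3)
S(H) = 3/(-3 + 2*H*(-5 + H)) (S(H) = 3/(-3 + (H + H)*(H - 5)) = 3/(-3 + (2*H)*(-5 + H)) = 3/(-3 + 2*H*(-5 + H)))
X(-6, -10)*S(1)⁴ - 18 = (-3 - 11/3*(-6) - 5/3*(-10) + (⅓)*(-6)*(-10))*(3/(-3 - 10*1 + 2*1²))⁴ - 18 = (-3 + 22 + 50/3 + 20)*(3/(-3 - 10 + 2*1))⁴ - 18 = 167*(3/(-3 - 10 + 2))⁴/3 - 18 = 167*(3/(-11))⁴/3 - 18 = 167*(3*(-1/11))⁴/3 - 18 = 167*(-3/11)⁴/3 - 18 = (167/3)*(81/14641) - 18 = 4509/14641 - 18 = -259029/14641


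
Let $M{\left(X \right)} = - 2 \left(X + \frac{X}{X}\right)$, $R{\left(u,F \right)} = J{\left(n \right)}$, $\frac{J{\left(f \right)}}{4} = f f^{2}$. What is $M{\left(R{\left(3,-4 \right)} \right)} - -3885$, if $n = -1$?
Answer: $3891$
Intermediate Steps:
$J{\left(f \right)} = 4 f^{3}$ ($J{\left(f \right)} = 4 f f^{2} = 4 f^{3}$)
$R{\left(u,F \right)} = -4$ ($R{\left(u,F \right)} = 4 \left(-1\right)^{3} = 4 \left(-1\right) = -4$)
$M{\left(X \right)} = -2 - 2 X$ ($M{\left(X \right)} = - 2 \left(X + 1\right) = - 2 \left(1 + X\right) = -2 - 2 X$)
$M{\left(R{\left(3,-4 \right)} \right)} - -3885 = \left(-2 - -8\right) - -3885 = \left(-2 + 8\right) + 3885 = 6 + 3885 = 3891$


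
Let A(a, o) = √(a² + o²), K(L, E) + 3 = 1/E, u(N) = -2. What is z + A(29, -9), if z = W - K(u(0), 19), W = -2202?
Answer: -41782/19 + √922 ≈ -2168.7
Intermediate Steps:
K(L, E) = -3 + 1/E
z = -41782/19 (z = -2202 - (-3 + 1/19) = -2202 - 1*(-56/19) = -2202 + 56/19 = -41782/19 ≈ -2199.1)
z + A(29, -9) = -41782/19 + √(29² + (-9)²) = -41782/19 + √(841 + 81) = -41782/19 + √922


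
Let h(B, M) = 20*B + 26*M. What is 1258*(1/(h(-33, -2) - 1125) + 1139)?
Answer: 2632166236/1837 ≈ 1.4329e+6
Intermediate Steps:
1258*(1/(h(-33, -2) - 1125) + 1139) = 1258*(1/((20*(-33) + 26*(-2)) - 1125) + 1139) = 1258*(1/((-660 - 52) - 1125) + 1139) = 1258*(1/(-712 - 1125) + 1139) = 1258*(1/(-1837) + 1139) = 1258*(-1/1837 + 1139) = 1258*(2092342/1837) = 2632166236/1837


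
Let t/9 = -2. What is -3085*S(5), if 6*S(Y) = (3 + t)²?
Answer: -231375/2 ≈ -1.1569e+5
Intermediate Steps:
t = -18 (t = 9*(-2) = -18)
S(Y) = 75/2 (S(Y) = (3 - 18)²/6 = (⅙)*(-15)² = (⅙)*225 = 75/2)
-3085*S(5) = -3085*75/2 = -231375/2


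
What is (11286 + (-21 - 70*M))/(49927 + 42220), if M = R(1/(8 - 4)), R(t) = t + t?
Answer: 11230/92147 ≈ 0.12187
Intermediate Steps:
R(t) = 2*t
M = ½ (M = 2/(8 - 4) = 2/4 = 2*(¼) = ½ ≈ 0.50000)
(11286 + (-21 - 70*M))/(49927 + 42220) = (11286 + (-21 - 70*½))/(49927 + 42220) = (11286 + (-21 - 35))/92147 = (11286 - 56)*(1/92147) = 11230*(1/92147) = 11230/92147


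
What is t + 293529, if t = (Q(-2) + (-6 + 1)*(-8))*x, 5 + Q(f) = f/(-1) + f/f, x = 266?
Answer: 303637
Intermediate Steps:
Q(f) = -4 - f (Q(f) = -5 + (f/(-1) + f/f) = -5 + (f*(-1) + 1) = -5 + (-f + 1) = -5 + (1 - f) = -4 - f)
t = 10108 (t = ((-4 - 1*(-2)) + (-6 + 1)*(-8))*266 = ((-4 + 2) - 5*(-8))*266 = (-2 + 40)*266 = 38*266 = 10108)
t + 293529 = 10108 + 293529 = 303637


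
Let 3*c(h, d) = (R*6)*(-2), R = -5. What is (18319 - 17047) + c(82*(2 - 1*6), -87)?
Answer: 1292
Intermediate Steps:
c(h, d) = 20 (c(h, d) = (-5*6*(-2))/3 = (-30*(-2))/3 = (⅓)*60 = 20)
(18319 - 17047) + c(82*(2 - 1*6), -87) = (18319 - 17047) + 20 = 1272 + 20 = 1292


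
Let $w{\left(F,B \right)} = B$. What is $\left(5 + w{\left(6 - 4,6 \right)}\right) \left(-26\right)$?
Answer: $-286$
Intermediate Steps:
$\left(5 + w{\left(6 - 4,6 \right)}\right) \left(-26\right) = \left(5 + 6\right) \left(-26\right) = 11 \left(-26\right) = -286$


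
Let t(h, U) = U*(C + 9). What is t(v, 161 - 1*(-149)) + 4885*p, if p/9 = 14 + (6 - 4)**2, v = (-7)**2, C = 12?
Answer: 797880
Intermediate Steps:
v = 49
p = 162 (p = 9*(14 + (6 - 4)**2) = 9*(14 + 2**2) = 9*(14 + 4) = 9*18 = 162)
t(h, U) = 21*U (t(h, U) = U*(12 + 9) = U*21 = 21*U)
t(v, 161 - 1*(-149)) + 4885*p = 21*(161 - 1*(-149)) + 4885*162 = 21*(161 + 149) + 791370 = 21*310 + 791370 = 6510 + 791370 = 797880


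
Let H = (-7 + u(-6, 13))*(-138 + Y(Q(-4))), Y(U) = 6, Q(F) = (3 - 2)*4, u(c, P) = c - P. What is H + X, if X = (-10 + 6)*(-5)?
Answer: 3452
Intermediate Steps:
Q(F) = 4 (Q(F) = 1*4 = 4)
H = 3432 (H = (-7 + (-6 - 1*13))*(-138 + 6) = (-7 + (-6 - 13))*(-132) = (-7 - 19)*(-132) = -26*(-132) = 3432)
X = 20 (X = -4*(-5) = 20)
H + X = 3432 + 20 = 3452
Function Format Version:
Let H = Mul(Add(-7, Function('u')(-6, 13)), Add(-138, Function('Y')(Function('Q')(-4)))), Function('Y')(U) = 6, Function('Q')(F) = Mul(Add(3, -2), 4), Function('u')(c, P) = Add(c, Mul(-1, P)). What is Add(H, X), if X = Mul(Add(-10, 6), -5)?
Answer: 3452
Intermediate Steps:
Function('Q')(F) = 4 (Function('Q')(F) = Mul(1, 4) = 4)
H = 3432 (H = Mul(Add(-7, Add(-6, Mul(-1, 13))), Add(-138, 6)) = Mul(Add(-7, Add(-6, -13)), -132) = Mul(Add(-7, -19), -132) = Mul(-26, -132) = 3432)
X = 20 (X = Mul(-4, -5) = 20)
Add(H, X) = Add(3432, 20) = 3452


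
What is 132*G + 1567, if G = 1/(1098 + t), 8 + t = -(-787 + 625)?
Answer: 490504/313 ≈ 1567.1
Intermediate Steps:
t = 154 (t = -8 - (-787 + 625) = -8 - 1*(-162) = -8 + 162 = 154)
G = 1/1252 (G = 1/(1098 + 154) = 1/1252 ≈ 0.00079872)
132*G + 1567 = 132*(1/1252) + 1567 = 33/313 + 1567 = 490504/313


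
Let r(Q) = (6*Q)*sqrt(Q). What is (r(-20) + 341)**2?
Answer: (341 - 240*I*sqrt(5))**2 ≈ -1.7172e+5 - 3.66e+5*I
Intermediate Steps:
r(Q) = 6*Q**(3/2)
(r(-20) + 341)**2 = (6*(-20)**(3/2) + 341)**2 = (6*(-40*I*sqrt(5)) + 341)**2 = (-240*I*sqrt(5) + 341)**2 = (341 - 240*I*sqrt(5))**2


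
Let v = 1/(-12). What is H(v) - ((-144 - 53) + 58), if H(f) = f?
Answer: 1667/12 ≈ 138.92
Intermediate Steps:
v = -1/12 ≈ -0.083333
H(v) - ((-144 - 53) + 58) = -1/12 - ((-144 - 53) + 58) = -1/12 - (-197 + 58) = -1/12 - 1*(-139) = -1/12 + 139 = 1667/12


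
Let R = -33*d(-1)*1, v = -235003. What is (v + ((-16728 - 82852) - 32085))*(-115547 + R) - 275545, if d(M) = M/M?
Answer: 42379211895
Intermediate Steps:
d(M) = 1
R = -33 (R = -33*1*1 = -33*1 = -33)
(v + ((-16728 - 82852) - 32085))*(-115547 + R) - 275545 = (-235003 + ((-16728 - 82852) - 32085))*(-115547 - 33) - 275545 = (-235003 + (-99580 - 32085))*(-115580) - 275545 = (-235003 - 131665)*(-115580) - 275545 = -366668*(-115580) - 275545 = 42379487440 - 275545 = 42379211895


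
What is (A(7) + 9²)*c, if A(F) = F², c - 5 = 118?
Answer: 15990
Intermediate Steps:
c = 123 (c = 5 + 118 = 123)
(A(7) + 9²)*c = (7² + 9²)*123 = (49 + 81)*123 = 130*123 = 15990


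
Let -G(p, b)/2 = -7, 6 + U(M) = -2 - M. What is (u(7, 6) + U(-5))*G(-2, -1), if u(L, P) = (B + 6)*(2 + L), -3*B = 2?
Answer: 630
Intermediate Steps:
U(M) = -8 - M (U(M) = -6 + (-2 - M) = -8 - M)
G(p, b) = 14 (G(p, b) = -2*(-7) = 14)
B = -⅔ (B = -⅓*2 = -⅔ ≈ -0.66667)
u(L, P) = 32/3 + 16*L/3 (u(L, P) = (-⅔ + 6)*(2 + L) = 16*(2 + L)/3 = 32/3 + 16*L/3)
(u(7, 6) + U(-5))*G(-2, -1) = ((32/3 + (16/3)*7) + (-8 - 1*(-5)))*14 = ((32/3 + 112/3) + (-8 + 5))*14 = (48 - 3)*14 = 45*14 = 630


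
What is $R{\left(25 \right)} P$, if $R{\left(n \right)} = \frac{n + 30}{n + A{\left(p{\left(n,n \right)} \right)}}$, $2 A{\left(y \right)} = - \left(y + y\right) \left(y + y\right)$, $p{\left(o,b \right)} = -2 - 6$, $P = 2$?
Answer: $- \frac{110}{103} \approx -1.068$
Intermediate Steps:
$p{\left(o,b \right)} = -8$ ($p{\left(o,b \right)} = -2 - 6 = -8$)
$A{\left(y \right)} = - 2 y^{2}$ ($A{\left(y \right)} = \frac{\left(-1\right) \left(y + y\right) \left(y + y\right)}{2} = \frac{\left(-1\right) 2 y 2 y}{2} = \frac{\left(-1\right) 4 y^{2}}{2} = \frac{\left(-4\right) y^{2}}{2} = - 2 y^{2}$)
$R{\left(n \right)} = \frac{30 + n}{-128 + n}$ ($R{\left(n \right)} = \frac{n + 30}{n - 2 \left(-8\right)^{2}} = \frac{30 + n}{n - 128} = \frac{30 + n}{-128 + n}$)
$R{\left(25 \right)} P = \frac{30 + 25}{-128 + 25} \cdot 2 = \frac{1}{-103} \cdot 55 \cdot 2 = \left(- \frac{1}{103}\right) 55 \cdot 2 = \left(- \frac{55}{103}\right) 2 = - \frac{110}{103}$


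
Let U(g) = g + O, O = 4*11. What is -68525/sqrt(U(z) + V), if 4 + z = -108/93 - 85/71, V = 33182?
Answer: -68525*sqrt(160929264631)/73116431 ≈ -375.97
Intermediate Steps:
O = 44
z = -13995/2201 (z = -4 + (-108/93 - 85/71) = -4 + (-108*1/93 - 85*1/71) = -4 + (-36/31 - 85/71) = -4 - 5191/2201 = -13995/2201 ≈ -6.3585)
U(g) = 44 + g (U(g) = g + 44 = 44 + g)
-68525/sqrt(U(z) + V) = -68525/sqrt((44 - 13995/2201) + 33182) = -68525/sqrt(82849/2201 + 33182) = -68525*sqrt(160929264631)/73116431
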